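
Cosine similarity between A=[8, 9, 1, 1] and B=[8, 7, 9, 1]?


A·B = 8·8 + 9·7 + 1·9 + 1·1 = 137
‖A‖ = √147 = 12.1244, ‖B‖ = √195 = 13.9642
cos = 137/(√147·√195) = 137/√28665 = 0.8092

0.8092


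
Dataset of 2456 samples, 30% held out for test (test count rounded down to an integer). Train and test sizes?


Test = ⌊2456·30/100⌋ = 736
Train = 2456 - 736 = 1720

Train: 1720, Test: 736


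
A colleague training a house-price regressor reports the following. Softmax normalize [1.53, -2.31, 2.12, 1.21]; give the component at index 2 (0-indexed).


Exponentials: e^1.53=4.6182, e^-2.31=0.0993, e^2.12=8.3311, e^1.21=3.3535
Sum = 16.4021
Softmax = [0.2816, 0.0061, 0.5079, 0.2045]
p[2] = 8.3311/16.4021 = 0.5079

0.5079


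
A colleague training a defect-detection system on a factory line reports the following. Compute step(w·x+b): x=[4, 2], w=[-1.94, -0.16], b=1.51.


z = (4)·(-1.94) + (2)·(-0.16) + 1.51
  = -6.57
step(z) = 0 (z<0)

0


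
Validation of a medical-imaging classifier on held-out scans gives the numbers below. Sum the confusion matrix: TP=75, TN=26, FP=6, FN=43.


Total = TP + TN + FP + FN
= 75 + 26 + 6 + 43
= 150
(Predicted positive: 81, predicted negative: 69)

150


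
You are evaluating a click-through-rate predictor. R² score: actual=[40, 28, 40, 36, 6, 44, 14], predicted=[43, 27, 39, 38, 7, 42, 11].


ȳ = 29.7143
SS_res = Σ(y-ŷ)² = 29
SS_tot = Σ(y-ȳ)² = 1267.43
R² = 1 - SS_res/SS_tot = 1 - 0.0229 = 0.9771

0.9771


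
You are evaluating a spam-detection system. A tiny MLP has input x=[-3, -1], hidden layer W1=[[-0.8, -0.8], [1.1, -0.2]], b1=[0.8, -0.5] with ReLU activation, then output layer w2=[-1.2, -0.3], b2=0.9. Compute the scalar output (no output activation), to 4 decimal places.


z1[0] = (-0.8)·(-3) + (-0.8)·(-1) + 0.8 = 4.0
z1[1] = (1.1)·(-3) + (-0.2)·(-1) - 0.5 = -3.6
h = ReLU(z1) = [4.0, 0.0]
output = (-1.2)·(4.0) + (-0.3)·(0.0) + 0.9 = -3.9

-3.9


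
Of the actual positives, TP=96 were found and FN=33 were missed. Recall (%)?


Recall = TP/(TP+FN)
= 96/(96+33)
= 96/129 = 74.42%

74.42%


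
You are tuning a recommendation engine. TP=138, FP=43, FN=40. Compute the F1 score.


Precision = 138/181 = 0.7624
Recall = 138/178 = 0.7753
F1 = 2·P·R/(P+R) = 2·TP/(2·TP+FP+FN) = 276/(276+43+40) = 276/359 = 0.7688

0.7688


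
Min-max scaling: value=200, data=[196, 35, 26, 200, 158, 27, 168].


min=26, max=200
(200-26)/(200-26) = 174/174 = 1.0

1.0


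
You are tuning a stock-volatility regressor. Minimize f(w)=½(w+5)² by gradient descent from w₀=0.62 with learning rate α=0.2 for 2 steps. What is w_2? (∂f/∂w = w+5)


step 1: grad = 0.62+5 = 5.62; w = 0.62 - 0.2·(5.62) = -0.504
step 2: grad = -0.504+5 = 4.496; w = -0.504 - 0.2·(4.496) = -1.4032

-1.4032


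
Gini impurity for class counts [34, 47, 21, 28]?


Probabilities: [34/130, 47/130, 21/130, 28/130] ≈ [0.2615, 0.3615, 0.1615, 0.2154]
Σpᵢ² = (1156 + 2209 + 441 + 784)/130² = 4590/16900
Gini = 1 - Σpᵢ² = 1 - 4590/16900 = 0.7284

0.7284


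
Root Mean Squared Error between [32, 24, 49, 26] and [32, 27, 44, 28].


MSE = 38/4 = 9.5
RMSE = √(38/4) = 3.0822

3.0822


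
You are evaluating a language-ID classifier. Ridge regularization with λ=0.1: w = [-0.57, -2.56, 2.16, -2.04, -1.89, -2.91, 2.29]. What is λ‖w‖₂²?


‖w‖₂² = (-0.57)² + (-2.56)² + (2.16)² + (-2.04)² + (-1.89)² + (-2.91)² + (2.29)²
     = 0.3249 + 6.5536 + 4.6656 + 4.1616 + 3.5721 + 8.4681 + 5.2441
     = 32.99
λ·‖w‖₂² = 0.1·32.99 = 3.299

3.299


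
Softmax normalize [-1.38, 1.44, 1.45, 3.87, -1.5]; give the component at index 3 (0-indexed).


Exponentials: e^-1.38=0.2516, e^1.44=4.2207, e^1.45=4.2631, e^3.87=47.9424, e^-1.5=0.2231
Sum = 56.9009
Softmax = [0.0044, 0.0742, 0.0749, 0.8426, 0.0039]
p[3] = 47.9424/56.9009 = 0.8426

0.8426


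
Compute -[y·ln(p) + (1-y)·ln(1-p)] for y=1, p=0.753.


BCE = -[y·ln(p) + (1-y)·ln(1-p)]
= -1·ln(0.753) - 0
= -ln(0.753) = 0.2837

0.2837


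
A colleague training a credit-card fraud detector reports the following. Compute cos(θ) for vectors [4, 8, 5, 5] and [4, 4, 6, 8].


A·B = 4·4 + 8·4 + 5·6 + 5·8 = 118
‖A‖ = √130 = 11.4018, ‖B‖ = √132 = 11.4891
cos = 118/(√130·√132) = 118/√17160 = 0.9008

0.9008


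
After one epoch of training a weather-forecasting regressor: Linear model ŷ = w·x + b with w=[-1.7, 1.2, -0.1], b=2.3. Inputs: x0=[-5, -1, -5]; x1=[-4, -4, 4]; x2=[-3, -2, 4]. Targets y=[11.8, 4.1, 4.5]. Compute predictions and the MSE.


ŷ0 = (-1.7)·(-5) + (1.2)·(-1) + (-0.1)·(-5) + 2.3 = 10.1
ŷ1 = (-1.7)·(-4) + (1.2)·(-4) + (-0.1)·(4) + 2.3 = 3.9
ŷ2 = (-1.7)·(-3) + (1.2)·(-2) + (-0.1)·(4) + 2.3 = 4.6
errors² = [2.89, 0.04, 0.01]
MSE = 2.9400/3 = 0.98

0.98


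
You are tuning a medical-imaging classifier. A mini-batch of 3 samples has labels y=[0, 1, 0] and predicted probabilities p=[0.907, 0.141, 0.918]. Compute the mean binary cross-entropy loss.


L[0] = -ln(1-0.907) = -ln(0.093) = 2.3752
L[1] = -ln(0.141) = 1.959
L[2] = -ln(1-0.918) = -ln(0.082) = 2.501
mean = (2.3752 + 1.959 + 2.501)/3 = 2.2784

2.2784


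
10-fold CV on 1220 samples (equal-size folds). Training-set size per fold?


Fold size = 1220/10 = 122
Training per fold = 1220 - 122 = 1098

1098


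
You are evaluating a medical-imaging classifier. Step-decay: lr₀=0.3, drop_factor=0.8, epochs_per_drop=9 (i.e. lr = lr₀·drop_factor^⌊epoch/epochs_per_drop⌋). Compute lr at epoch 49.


n_drops = ⌊49/9⌋ = 5
lr = 0.3·0.8^5 = 0.3·0.32768 = 0.098304

0.098304


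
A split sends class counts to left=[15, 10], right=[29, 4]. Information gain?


Parent = [44, 14], H_parent = 0.7973
H_left = 0.971 (n=25), H_right = 0.5328 (n=33)
H_children = (25/58)·0.971 + (33/58)·0.5328 = 0.7217
IG = 0.7973 - 0.7217 = 0.0756

0.0756


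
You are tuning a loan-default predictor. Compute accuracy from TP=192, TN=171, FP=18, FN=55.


Accuracy = (TP+TN)/(TP+TN+FP+FN)
= (192+171)/(436)
= 363/436 = 83.26%

83.26%


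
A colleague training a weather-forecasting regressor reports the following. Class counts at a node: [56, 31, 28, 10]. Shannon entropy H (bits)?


Probabilities: [56/125, 31/125, 28/125, 10/125] ≈ [0.448, 0.248, 0.224, 0.08]
H = -((56/125)·log₂(56/125) + (31/125)·log₂(31/125) + (28/125)·log₂(28/125) + (10/125)·log₂(10/125))
  = 1.7928 bits

1.7928 bits


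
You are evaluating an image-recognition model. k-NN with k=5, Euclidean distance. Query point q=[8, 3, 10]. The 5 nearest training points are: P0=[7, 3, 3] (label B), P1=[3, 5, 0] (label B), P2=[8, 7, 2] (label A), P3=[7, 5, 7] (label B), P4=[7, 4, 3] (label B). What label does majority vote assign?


d(q,P0) = 7.0711  (label B)
d(q,P1) = 11.3578  (label B)
d(q,P2) = 8.9443  (label A)
d(q,P3) = 3.7417  (label B)
d(q,P4) = 7.1414  (label B)
Votes: A=1, B=4
Majority → B

B


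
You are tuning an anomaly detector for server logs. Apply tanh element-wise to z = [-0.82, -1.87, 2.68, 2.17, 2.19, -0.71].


tanh(-0.82) = -0.6751
tanh(-1.87) = -0.9536
tanh(2.68) = 0.9906
tanh(2.17) = 0.9743
tanh(2.19) = 0.9753
tanh(-0.71) = -0.6107
result = [-0.6751, -0.9536, 0.9906, 0.9743, 0.9753, -0.6107]

[-0.6751, -0.9536, 0.9906, 0.9743, 0.9753, -0.6107]


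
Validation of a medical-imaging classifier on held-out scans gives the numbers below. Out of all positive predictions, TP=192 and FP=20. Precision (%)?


Precision = TP/(TP+FP)
= 192/(192+20)
= 192/212 = 90.57%

90.57%


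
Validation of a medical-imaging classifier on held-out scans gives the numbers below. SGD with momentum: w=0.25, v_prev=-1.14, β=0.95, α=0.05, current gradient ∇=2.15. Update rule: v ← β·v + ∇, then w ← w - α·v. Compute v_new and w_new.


v_new = 0.95·-1.14 + 2.15 = -1.083 + 2.15 = 1.067
w_new = 0.25 - 0.05·1.067 = 0.25 - 0.05335 = 0.19665

v_new=1.067, w_new=0.19665


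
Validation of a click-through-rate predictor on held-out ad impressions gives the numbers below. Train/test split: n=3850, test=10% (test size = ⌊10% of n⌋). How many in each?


Test = ⌊3850·10/100⌋ = 385
Train = 3850 - 385 = 3465

Train: 3465, Test: 385


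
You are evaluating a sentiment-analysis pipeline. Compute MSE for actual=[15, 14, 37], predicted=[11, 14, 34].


Squared errors: (15-11)²=16, (14-14)²=0, (37-34)²=9
Sum = 25
MSE = 25/3 = 25/3

25/3


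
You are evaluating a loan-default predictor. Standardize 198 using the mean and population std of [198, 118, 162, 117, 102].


μ = 139.4, σ = 35.5055
z = (198 - 139.4)/35.5055 = 1.6504

1.6504


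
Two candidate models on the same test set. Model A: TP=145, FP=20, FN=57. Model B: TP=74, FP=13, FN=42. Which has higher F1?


Model A: P=145/165=0.8788, R=145/202=0.7178, F1=2PR/(P+R)=2TP/(2TP+FP+FN)=290/367=0.7902
Model B: P=74/87=0.8506, R=74/116=0.6379, F1=2PR/(P+R)=2TP/(2TP+FP+FN)=148/203=0.7291
0.7902 > 0.7291 → Model A

Model A


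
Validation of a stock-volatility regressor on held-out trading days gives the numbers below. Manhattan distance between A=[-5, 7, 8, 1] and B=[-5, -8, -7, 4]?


d = |-5+ 5| + |7+ 8| + |8+ 7| + |1-4|
  = 0 + 15 + 15 + 3
  = 33

33


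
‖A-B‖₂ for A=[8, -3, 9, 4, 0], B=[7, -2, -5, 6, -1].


d = √((8-7)² + (-3+ 2)² + (9+ 5)² + (4-6)² + (0+ 1)²)
  = √(1 + 1 + 196 + 4 + 1)
  = √203 = 14.2478

14.2478


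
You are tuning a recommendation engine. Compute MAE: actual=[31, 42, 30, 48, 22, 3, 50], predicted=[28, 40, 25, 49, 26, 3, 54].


Absolute errors: |31-28|=3, |42-40|=2, |30-25|=5, |48-49|=1, |22-26|=4, |3-3|=0, |50-54|=4
Sum = 19
MAE = 19/7 = 19/7

19/7


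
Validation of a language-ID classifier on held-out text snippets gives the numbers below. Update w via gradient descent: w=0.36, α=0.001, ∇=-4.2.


w_new = w - α·∇
= 0.36 - 0.001·-4.2
= 0.36 + 0.0042
= 0.3642

0.3642


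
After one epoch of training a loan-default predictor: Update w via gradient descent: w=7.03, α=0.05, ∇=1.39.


w_new = w - α·∇
= 7.03 - 0.05·1.39
= 7.03 - 0.0695
= 6.9605

6.9605


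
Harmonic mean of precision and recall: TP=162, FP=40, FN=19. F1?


Precision = 162/202 = 0.802
Recall = 162/181 = 0.895
F1 = 2·P·R/(P+R) = 2·TP/(2·TP+FP+FN) = 324/(324+40+19) = 324/383 = 0.846

0.846


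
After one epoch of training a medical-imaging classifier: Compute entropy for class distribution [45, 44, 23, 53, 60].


Probabilities: [45/225, 44/225, 23/225, 53/225, 60/225] ≈ [0.2, 0.1956, 0.1022, 0.2356, 0.2667]
H = -((45/225)·log₂(45/225) + (44/225)·log₂(44/225) + (23/225)·log₂(23/225) + (53/225)·log₂(53/225) + (60/225)·log₂(60/225))
  = 2.261 bits

2.261 bits


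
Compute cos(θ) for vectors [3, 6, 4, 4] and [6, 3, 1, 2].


A·B = 3·6 + 6·3 + 4·1 + 4·2 = 48
‖A‖ = √77 = 8.775, ‖B‖ = √50 = 7.0711
cos = 48/(√77·√50) = 48/√3850 = 0.7736

0.7736


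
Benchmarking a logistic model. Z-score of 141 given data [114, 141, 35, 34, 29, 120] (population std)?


μ = 78.8333, σ = 46.9234
z = (141 - 78.8333)/46.9234 = 1.3249

1.3249


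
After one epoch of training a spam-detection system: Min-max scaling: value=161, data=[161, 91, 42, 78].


min=42, max=161
(161-42)/(161-42) = 119/119 = 1.0

1.0


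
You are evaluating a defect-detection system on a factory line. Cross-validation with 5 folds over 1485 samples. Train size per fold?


Fold size = 1485/5 = 297
Training per fold = 1485 - 297 = 1188

1188


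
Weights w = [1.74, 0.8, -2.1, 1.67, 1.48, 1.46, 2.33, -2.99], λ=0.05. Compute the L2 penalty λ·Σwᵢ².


‖w‖₂² = (1.74)² + (0.8)² + (-2.1)² + (1.67)² + (1.48)² + (1.46)² + (2.33)² + (-2.99)²
     = 3.0276 + 0.64 + 4.41 + 2.7889 + 2.1904 + 2.1316 + 5.4289 + 8.9401
     = 29.5575
λ·‖w‖₂² = 0.05·29.5575 = 1.477875

1.477875


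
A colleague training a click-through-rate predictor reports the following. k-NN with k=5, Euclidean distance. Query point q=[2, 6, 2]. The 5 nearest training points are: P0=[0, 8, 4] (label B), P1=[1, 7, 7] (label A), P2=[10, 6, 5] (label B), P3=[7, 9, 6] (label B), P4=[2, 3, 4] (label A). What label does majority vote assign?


d(q,P0) = 3.4641  (label B)
d(q,P1) = 5.1962  (label A)
d(q,P2) = 8.544  (label B)
d(q,P3) = 7.0711  (label B)
d(q,P4) = 3.6056  (label A)
Votes: A=2, B=3
Majority → B

B


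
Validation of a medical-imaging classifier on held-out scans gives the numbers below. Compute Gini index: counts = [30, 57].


Probabilities: [30/87, 57/87] ≈ [0.3448, 0.6552]
Σpᵢ² = (900 + 3249)/87² = 4149/7569
Gini = 1 - Σpᵢ² = 1 - 4149/7569 = 0.4518

0.4518


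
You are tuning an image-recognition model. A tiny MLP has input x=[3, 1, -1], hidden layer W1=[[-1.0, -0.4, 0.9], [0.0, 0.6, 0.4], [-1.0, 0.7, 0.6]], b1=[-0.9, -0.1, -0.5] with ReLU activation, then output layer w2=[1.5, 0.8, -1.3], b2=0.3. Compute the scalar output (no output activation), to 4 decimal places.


z1[0] = (-1.0)·(3) + (-0.4)·(1) + (0.9)·(-1) - 0.9 = -5.2
z1[1] = (0.0)·(3) + (0.6)·(1) + (0.4)·(-1) - 0.1 = 0.1
z1[2] = (-1.0)·(3) + (0.7)·(1) + (0.6)·(-1) - 0.5 = -3.4
h = ReLU(z1) = [0.0, 0.1, 0.0]
output = (1.5)·(0.0) + (0.8)·(0.1) + (-1.3)·(0.0) + 0.3 = 0.38

0.38


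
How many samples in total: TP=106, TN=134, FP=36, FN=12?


Total = TP + TN + FP + FN
= 106 + 134 + 36 + 12
= 288
(Predicted positive: 142, predicted negative: 146)

288


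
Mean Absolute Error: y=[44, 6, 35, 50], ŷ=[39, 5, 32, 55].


Absolute errors: |44-39|=5, |6-5|=1, |35-32|=3, |50-55|=5
Sum = 14
MAE = 14/4 = 7/2

7/2


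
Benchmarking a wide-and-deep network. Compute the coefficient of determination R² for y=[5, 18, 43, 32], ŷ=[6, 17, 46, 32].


ȳ = 24.5
SS_res = Σ(y-ŷ)² = 11
SS_tot = Σ(y-ȳ)² = 821
R² = 1 - SS_res/SS_tot = 1 - 0.0134 = 0.9866

0.9866


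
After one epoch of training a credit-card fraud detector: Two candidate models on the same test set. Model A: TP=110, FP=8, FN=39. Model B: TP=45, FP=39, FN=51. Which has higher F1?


Model A: P=110/118=0.9322, R=110/149=0.7383, F1=2PR/(P+R)=2TP/(2TP+FP+FN)=220/267=0.824
Model B: P=45/84=0.5357, R=45/96=0.4688, F1=2PR/(P+R)=2TP/(2TP+FP+FN)=90/180=0.5
0.824 > 0.5 → Model A

Model A


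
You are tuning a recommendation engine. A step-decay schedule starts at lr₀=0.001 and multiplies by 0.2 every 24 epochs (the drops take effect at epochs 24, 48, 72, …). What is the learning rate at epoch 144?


n_drops = ⌊144/24⌋ = 6
lr = 0.001·0.2^6 = 0.001·0.000064 = 0.000000064

0.000000064


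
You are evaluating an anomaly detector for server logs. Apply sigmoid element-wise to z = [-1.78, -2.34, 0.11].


σ(-1.78) = 1/(1+e^1.78) = 0.1443
σ(-2.34) = 1/(1+e^2.34) = 0.0879
σ(0.11) = 1/(1+e^-0.11) = 0.5275
result = [0.1443, 0.0879, 0.5275]

[0.1443, 0.0879, 0.5275]


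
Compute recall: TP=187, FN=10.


Recall = TP/(TP+FN)
= 187/(187+10)
= 187/197 = 94.92%

94.92%


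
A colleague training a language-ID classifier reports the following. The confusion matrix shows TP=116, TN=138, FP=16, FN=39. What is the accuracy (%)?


Accuracy = (TP+TN)/(TP+TN+FP+FN)
= (116+138)/(309)
= 254/309 = 82.2%

82.2%


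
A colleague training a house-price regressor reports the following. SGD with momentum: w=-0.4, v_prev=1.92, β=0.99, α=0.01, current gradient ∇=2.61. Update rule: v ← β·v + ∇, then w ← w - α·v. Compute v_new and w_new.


v_new = 0.99·1.92 + 2.61 = 1.9008 + 2.61 = 4.5108
w_new = -0.4 - 0.01·4.5108 = -0.4 - 0.045108 = -0.445108

v_new=4.5108, w_new=-0.445108


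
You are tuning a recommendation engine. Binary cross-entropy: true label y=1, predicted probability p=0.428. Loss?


BCE = -[y·ln(p) + (1-y)·ln(1-p)]
= -1·ln(0.428) - 0
= -ln(0.428) = 0.8486

0.8486


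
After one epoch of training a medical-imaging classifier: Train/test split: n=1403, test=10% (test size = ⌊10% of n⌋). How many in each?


Test = ⌊1403·10/100⌋ = 140
Train = 1403 - 140 = 1263

Train: 1263, Test: 140


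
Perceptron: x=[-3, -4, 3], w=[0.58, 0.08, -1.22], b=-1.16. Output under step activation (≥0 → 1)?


z = (-3)·(0.58) + (-4)·(0.08) + (3)·(-1.22) - 1.16
  = -6.88
step(z) = 0 (z<0)

0


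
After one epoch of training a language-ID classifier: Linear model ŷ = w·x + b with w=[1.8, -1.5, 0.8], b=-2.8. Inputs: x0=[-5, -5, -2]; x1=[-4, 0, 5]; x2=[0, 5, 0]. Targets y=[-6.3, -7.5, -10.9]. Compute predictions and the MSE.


ŷ0 = (1.8)·(-5) + (-1.5)·(-5) + (0.8)·(-2) - 2.8 = -5.9
ŷ1 = (1.8)·(-4) + (-1.5)·(0) + (0.8)·(5) - 2.8 = -6.0
ŷ2 = (1.8)·(0) + (-1.5)·(5) + (0.8)·(0) - 2.8 = -10.3
errors² = [0.16, 2.25, 0.36]
MSE = 2.7700/3 = 0.9233

0.9233


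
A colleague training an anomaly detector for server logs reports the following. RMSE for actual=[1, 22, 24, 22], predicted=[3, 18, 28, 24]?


MSE = 40/4 = 10
RMSE = √(40/4) = 3.1623

3.1623


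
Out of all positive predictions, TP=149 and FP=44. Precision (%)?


Precision = TP/(TP+FP)
= 149/(149+44)
= 149/193 = 77.2%

77.2%


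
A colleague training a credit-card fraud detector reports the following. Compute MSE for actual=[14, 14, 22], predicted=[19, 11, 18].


Squared errors: (14-19)²=25, (14-11)²=9, (22-18)²=16
Sum = 50
MSE = 50/3 = 50/3

50/3


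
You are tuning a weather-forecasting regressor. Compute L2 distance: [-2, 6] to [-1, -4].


d = √((-2+ 1)² + (6+ 4)²)
  = √(1 + 100)
  = √101 = 10.0499

10.0499


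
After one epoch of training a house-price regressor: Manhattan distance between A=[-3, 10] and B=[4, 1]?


d = |-3-4| + |10-1|
  = 7 + 9
  = 16

16


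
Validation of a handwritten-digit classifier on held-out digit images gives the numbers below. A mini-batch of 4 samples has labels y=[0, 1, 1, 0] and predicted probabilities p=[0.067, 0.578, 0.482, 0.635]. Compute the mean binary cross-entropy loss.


L[0] = -ln(1-0.067) = -ln(0.933) = 0.0694
L[1] = -ln(0.578) = 0.5482
L[2] = -ln(0.482) = 0.7298
L[3] = -ln(1-0.635) = -ln(0.365) = 1.0079
mean = (0.0694 + 0.5482 + 0.7298 + 1.0079)/4 = 0.5888

0.5888


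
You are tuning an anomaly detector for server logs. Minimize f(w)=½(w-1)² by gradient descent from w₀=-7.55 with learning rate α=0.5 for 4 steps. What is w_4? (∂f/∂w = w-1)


step 1: grad = -7.55-1 = -8.55; w = -7.55 - 0.5·(-8.55) = -3.275
step 2: grad = -3.275-1 = -4.275; w = -3.275 - 0.5·(-4.275) = -1.1375
step 3: grad = -1.1375-1 = -2.1375; w = -1.1375 - 0.5·(-2.1375) = -0.06875
step 4: grad = -0.06875-1 = -1.06875; w = -0.06875 - 0.5·(-1.06875) = 0.465625

0.465625


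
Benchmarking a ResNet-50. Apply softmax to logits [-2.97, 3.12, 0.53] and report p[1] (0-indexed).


Exponentials: e^-2.97=0.0513, e^3.12=22.6464, e^0.53=1.6989
Sum = 24.3966
Softmax = [0.0021, 0.9283, 0.0696]
p[1] = 22.6464/24.3966 = 0.9283

0.9283


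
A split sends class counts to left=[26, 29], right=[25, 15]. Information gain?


Parent = [51, 44], H_parent = 0.9961
H_left = 0.9979 (n=55), H_right = 0.9544 (n=40)
H_children = (55/95)·0.9979 + (40/95)·0.9544 = 0.9796
IG = 0.9961 - 0.9796 = 0.0165

0.0165


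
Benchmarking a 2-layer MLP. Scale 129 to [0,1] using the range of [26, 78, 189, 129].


min=26, max=189
(129-26)/(189-26) = 103/163 = 0.6319

0.6319


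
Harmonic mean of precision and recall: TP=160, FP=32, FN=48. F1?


Precision = 160/192 = 0.8333
Recall = 160/208 = 0.7692
F1 = 2·P·R/(P+R) = 2·TP/(2·TP+FP+FN) = 320/(320+32+48) = 320/400 = 0.8

0.8


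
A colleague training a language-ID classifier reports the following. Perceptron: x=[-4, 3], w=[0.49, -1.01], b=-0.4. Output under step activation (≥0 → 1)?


z = (-4)·(0.49) + (3)·(-1.01) - 0.4
  = -5.39
step(z) = 0 (z<0)

0


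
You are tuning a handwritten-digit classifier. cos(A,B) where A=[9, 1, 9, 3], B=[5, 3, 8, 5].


A·B = 9·5 + 1·3 + 9·8 + 3·5 = 135
‖A‖ = √172 = 13.1149, ‖B‖ = √123 = 11.0905
cos = 135/(√172·√123) = 135/√21156 = 0.9281

0.9281


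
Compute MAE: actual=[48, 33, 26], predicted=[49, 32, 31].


Absolute errors: |48-49|=1, |33-32|=1, |26-31|=5
Sum = 7
MAE = 7/3 = 7/3

7/3


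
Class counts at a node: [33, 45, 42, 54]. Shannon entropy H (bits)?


Probabilities: [33/174, 45/174, 42/174, 54/174] ≈ [0.1897, 0.2586, 0.2414, 0.3103]
H = -((33/174)·log₂(33/174) + (45/174)·log₂(45/174) + (42/174)·log₂(42/174) + (54/174)·log₂(54/174))
  = 1.9783 bits

1.9783 bits


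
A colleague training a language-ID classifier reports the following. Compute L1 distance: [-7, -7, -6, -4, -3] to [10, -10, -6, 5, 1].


d = |-7-10| + |-7+ 10| + |-6+ 6| + |-4-5| + |-3-1|
  = 17 + 3 + 0 + 9 + 4
  = 33

33


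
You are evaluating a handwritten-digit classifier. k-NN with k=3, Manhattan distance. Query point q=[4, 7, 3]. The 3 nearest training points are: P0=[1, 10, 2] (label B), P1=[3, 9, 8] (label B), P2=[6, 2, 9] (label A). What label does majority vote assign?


d(q,P0) = 7  (label B)
d(q,P1) = 8  (label B)
d(q,P2) = 13  (label A)
Votes: A=1, B=2
Majority → B

B


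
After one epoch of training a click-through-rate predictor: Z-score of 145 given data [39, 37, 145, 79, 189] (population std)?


μ = 97.8, σ = 60.0879
z = (145 - 97.8)/60.0879 = 0.7855

0.7855


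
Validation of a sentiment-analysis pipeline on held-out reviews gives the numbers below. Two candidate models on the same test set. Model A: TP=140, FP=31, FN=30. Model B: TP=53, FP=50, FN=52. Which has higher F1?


Model A: P=140/171=0.8187, R=140/170=0.8235, F1=2PR/(P+R)=2TP/(2TP+FP+FN)=280/341=0.8211
Model B: P=53/103=0.5146, R=53/105=0.5048, F1=2PR/(P+R)=2TP/(2TP+FP+FN)=106/208=0.5096
0.8211 > 0.5096 → Model A

Model A


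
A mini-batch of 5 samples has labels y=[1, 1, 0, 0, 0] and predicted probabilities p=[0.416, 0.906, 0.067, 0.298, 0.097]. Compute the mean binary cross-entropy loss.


L[0] = -ln(0.416) = 0.8771
L[1] = -ln(0.906) = 0.0987
L[2] = -ln(1-0.067) = -ln(0.933) = 0.0694
L[3] = -ln(1-0.298) = -ln(0.702) = 0.3538
L[4] = -ln(1-0.097) = -ln(0.903) = 0.102
mean = (0.8771 + 0.0987 + 0.0694 + 0.3538 + 0.102)/5 = 0.3002

0.3002


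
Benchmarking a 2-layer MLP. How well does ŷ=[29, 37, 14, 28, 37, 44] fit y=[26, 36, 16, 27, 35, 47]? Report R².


ȳ = 31.1667
SS_res = Σ(y-ŷ)² = 28
SS_tot = Σ(y-ȳ)² = 562.83
R² = 1 - SS_res/SS_tot = 1 - 0.0497 = 0.9503

0.9503


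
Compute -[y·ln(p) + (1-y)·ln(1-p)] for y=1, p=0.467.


BCE = -[y·ln(p) + (1-y)·ln(1-p)]
= -1·ln(0.467) - 0
= -ln(0.467) = 0.7614

0.7614


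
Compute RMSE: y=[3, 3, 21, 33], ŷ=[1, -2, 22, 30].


MSE = 39/4 = 9.75
RMSE = √(39/4) = 3.1225

3.1225


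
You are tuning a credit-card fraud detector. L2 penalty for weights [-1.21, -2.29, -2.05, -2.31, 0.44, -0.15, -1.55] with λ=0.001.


‖w‖₂² = (-1.21)² + (-2.29)² + (-2.05)² + (-2.31)² + (0.44)² + (-0.15)² + (-1.55)²
     = 1.4641 + 5.2441 + 4.2025 + 5.3361 + 0.1936 + 0.0225 + 2.4025
     = 18.8654
λ·‖w‖₂² = 0.001·18.8654 = 0.018865

0.018865


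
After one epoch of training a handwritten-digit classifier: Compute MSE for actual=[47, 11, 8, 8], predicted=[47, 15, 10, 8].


Squared errors: (47-47)²=0, (11-15)²=16, (8-10)²=4, (8-8)²=0
Sum = 20
MSE = 20/4 = 5

5


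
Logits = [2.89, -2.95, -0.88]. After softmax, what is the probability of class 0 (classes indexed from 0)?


Exponentials: e^2.89=17.9933, e^-2.95=0.0523, e^-0.88=0.4148
Sum = 18.4604
Softmax = [0.9747, 0.0028, 0.0225]
p[0] = 17.9933/18.4604 = 0.9747

0.9747


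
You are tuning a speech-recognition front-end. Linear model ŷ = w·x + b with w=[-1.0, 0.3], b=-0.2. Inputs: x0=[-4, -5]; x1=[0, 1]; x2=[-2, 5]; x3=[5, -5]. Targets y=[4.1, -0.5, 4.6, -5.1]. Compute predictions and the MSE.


ŷ0 = (-1.0)·(-4) + (0.3)·(-5) - 0.2 = 2.3
ŷ1 = (-1.0)·(0) + (0.3)·(1) - 0.2 = 0.1
ŷ2 = (-1.0)·(-2) + (0.3)·(5) - 0.2 = 3.3
ŷ3 = (-1.0)·(5) + (0.3)·(-5) - 0.2 = -6.7
errors² = [3.24, 0.36, 1.69, 2.56]
MSE = 7.8500/4 = 1.9625

1.9625


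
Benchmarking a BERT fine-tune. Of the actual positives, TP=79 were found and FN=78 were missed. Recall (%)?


Recall = TP/(TP+FN)
= 79/(79+78)
= 79/157 = 50.32%

50.32%


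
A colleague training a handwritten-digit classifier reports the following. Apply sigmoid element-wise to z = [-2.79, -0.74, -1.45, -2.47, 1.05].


σ(-2.79) = 1/(1+e^2.79) = 0.0579
σ(-0.74) = 1/(1+e^0.74) = 0.323
σ(-1.45) = 1/(1+e^1.45) = 0.19
σ(-2.47) = 1/(1+e^2.47) = 0.078
σ(1.05) = 1/(1+e^-1.05) = 0.7408
result = [0.0579, 0.323, 0.19, 0.078, 0.7408]

[0.0579, 0.323, 0.19, 0.078, 0.7408]


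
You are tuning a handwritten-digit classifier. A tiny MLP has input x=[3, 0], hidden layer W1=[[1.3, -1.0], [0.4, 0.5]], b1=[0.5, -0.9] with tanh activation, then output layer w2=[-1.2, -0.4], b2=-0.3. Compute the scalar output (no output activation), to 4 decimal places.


z1[0] = (1.3)·(3) + (-1.0)·(0) + 0.5 = 4.4
z1[1] = (0.4)·(3) + (0.5)·(0) - 0.9 = 0.3
h = tanh(z1) = [0.9997, 0.2913]
output = (-1.2)·(0.9997) + (-0.4)·(0.2913) - 0.3 = -1.6162

-1.6162


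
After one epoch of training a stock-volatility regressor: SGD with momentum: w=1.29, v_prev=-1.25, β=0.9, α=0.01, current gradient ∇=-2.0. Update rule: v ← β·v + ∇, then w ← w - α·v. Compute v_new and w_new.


v_new = 0.9·-1.25 - 2.0 = -1.125 - 2.0 = -3.125
w_new = 1.29 - 0.01·-3.125 = 1.29 + 0.03125 = 1.32125

v_new=-3.125, w_new=1.32125


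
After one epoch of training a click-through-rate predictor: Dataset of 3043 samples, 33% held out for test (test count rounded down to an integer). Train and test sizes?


Test = ⌊3043·33/100⌋ = 1004
Train = 3043 - 1004 = 2039

Train: 2039, Test: 1004


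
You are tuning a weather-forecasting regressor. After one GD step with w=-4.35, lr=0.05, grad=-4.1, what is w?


w_new = w - α·∇
= -4.35 - 0.05·-4.1
= -4.35 + 0.205
= -4.145

-4.145


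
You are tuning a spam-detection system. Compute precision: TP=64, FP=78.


Precision = TP/(TP+FP)
= 64/(64+78)
= 64/142 = 45.07%

45.07%


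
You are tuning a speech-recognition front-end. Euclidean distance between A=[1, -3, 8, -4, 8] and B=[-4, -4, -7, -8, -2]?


d = √((1+ 4)² + (-3+ 4)² + (8+ 7)² + (-4+ 8)² + (8+ 2)²)
  = √(25 + 1 + 225 + 16 + 100)
  = √367 = 19.1572

19.1572


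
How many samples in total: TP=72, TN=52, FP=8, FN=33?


Total = TP + TN + FP + FN
= 72 + 52 + 8 + 33
= 165
(Predicted positive: 80, predicted negative: 85)

165


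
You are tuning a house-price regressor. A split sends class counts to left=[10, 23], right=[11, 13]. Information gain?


Parent = [21, 36], H_parent = 0.9495
H_left = 0.885 (n=33), H_right = 0.995 (n=24)
H_children = (33/57)·0.885 + (24/57)·0.995 = 0.9313
IG = 0.9495 - 0.9313 = 0.0182

0.0182


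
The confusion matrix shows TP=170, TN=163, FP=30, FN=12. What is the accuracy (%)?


Accuracy = (TP+TN)/(TP+TN+FP+FN)
= (170+163)/(375)
= 333/375 = 88.8%

88.8%


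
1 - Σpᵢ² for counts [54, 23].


Probabilities: [54/77, 23/77] ≈ [0.7013, 0.2987]
Σpᵢ² = (2916 + 529)/77² = 3445/5929
Gini = 1 - Σpᵢ² = 1 - 3445/5929 = 0.419

0.419


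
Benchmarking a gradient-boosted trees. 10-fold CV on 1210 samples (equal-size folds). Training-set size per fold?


Fold size = 1210/10 = 121
Training per fold = 1210 - 121 = 1089

1089


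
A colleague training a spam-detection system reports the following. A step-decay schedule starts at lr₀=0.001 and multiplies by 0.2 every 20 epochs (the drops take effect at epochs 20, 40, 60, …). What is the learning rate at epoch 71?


n_drops = ⌊71/20⌋ = 3
lr = 0.001·0.2^3 = 0.001·0.008 = 0.000008

0.000008


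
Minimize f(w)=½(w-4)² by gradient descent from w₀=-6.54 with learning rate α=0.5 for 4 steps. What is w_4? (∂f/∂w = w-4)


step 1: grad = -6.54-4 = -10.54; w = -6.54 - 0.5·(-10.54) = -1.27
step 2: grad = -1.27-4 = -5.27; w = -1.27 - 0.5·(-5.27) = 1.365
step 3: grad = 1.365-4 = -2.635; w = 1.365 - 0.5·(-2.635) = 2.6825
step 4: grad = 2.6825-4 = -1.3175; w = 2.6825 - 0.5·(-1.3175) = 3.34125

3.34125


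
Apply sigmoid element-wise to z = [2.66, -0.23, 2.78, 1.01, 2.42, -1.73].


σ(2.66) = 1/(1+e^-2.66) = 0.9346
σ(-0.23) = 1/(1+e^0.23) = 0.4428
σ(2.78) = 1/(1+e^-2.78) = 0.9416
σ(1.01) = 1/(1+e^-1.01) = 0.733
σ(2.42) = 1/(1+e^-2.42) = 0.9183
σ(-1.73) = 1/(1+e^1.73) = 0.1506
result = [0.9346, 0.4428, 0.9416, 0.733, 0.9183, 0.1506]

[0.9346, 0.4428, 0.9416, 0.733, 0.9183, 0.1506]


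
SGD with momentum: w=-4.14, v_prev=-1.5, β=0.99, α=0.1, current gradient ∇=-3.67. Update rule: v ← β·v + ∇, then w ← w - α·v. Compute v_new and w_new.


v_new = 0.99·-1.5 - 3.67 = -1.485 - 3.67 = -5.155
w_new = -4.14 - 0.1·-5.155 = -4.14 + 0.5155 = -3.6245

v_new=-5.155, w_new=-3.6245


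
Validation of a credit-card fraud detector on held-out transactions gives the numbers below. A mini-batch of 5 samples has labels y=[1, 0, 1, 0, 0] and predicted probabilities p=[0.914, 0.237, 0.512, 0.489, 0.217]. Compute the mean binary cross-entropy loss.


L[0] = -ln(0.914) = 0.0899
L[1] = -ln(1-0.237) = -ln(0.763) = 0.2705
L[2] = -ln(0.512) = 0.6694
L[3] = -ln(1-0.489) = -ln(0.511) = 0.6714
L[4] = -ln(1-0.217) = -ln(0.783) = 0.2446
mean = (0.0899 + 0.2705 + 0.6694 + 0.6714 + 0.2446)/5 = 0.3892

0.3892


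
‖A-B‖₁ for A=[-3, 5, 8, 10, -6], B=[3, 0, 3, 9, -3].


d = |-3-3| + |5-0| + |8-3| + |10-9| + |-6+ 3|
  = 6 + 5 + 5 + 1 + 3
  = 20

20


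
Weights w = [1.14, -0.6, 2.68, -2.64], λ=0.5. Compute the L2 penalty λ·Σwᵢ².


‖w‖₂² = (1.14)² + (-0.6)² + (2.68)² + (-2.64)²
     = 1.2996 + 0.36 + 7.1824 + 6.9696
     = 15.8116
λ·‖w‖₂² = 0.5·15.8116 = 7.9058

7.9058


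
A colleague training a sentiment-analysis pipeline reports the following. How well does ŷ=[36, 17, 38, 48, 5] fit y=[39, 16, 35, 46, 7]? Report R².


ȳ = 28.6
SS_res = Σ(y-ŷ)² = 27
SS_tot = Σ(y-ȳ)² = 1077.2
R² = 1 - SS_res/SS_tot = 1 - 0.0251 = 0.9749

0.9749


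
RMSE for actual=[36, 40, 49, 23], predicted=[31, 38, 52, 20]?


MSE = 47/4 = 11.75
RMSE = √(47/4) = 3.4278

3.4278


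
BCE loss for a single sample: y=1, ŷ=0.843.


BCE = -[y·ln(p) + (1-y)·ln(1-p)]
= -1·ln(0.843) - 0
= -ln(0.843) = 0.1708

0.1708


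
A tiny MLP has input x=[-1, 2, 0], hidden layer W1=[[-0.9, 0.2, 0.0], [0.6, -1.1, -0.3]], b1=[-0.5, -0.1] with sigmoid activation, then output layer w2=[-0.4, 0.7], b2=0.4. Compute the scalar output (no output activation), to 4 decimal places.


z1[0] = (-0.9)·(-1) + (0.2)·(2) + (0.0)·(0) - 0.5 = 0.8
z1[1] = (0.6)·(-1) + (-1.1)·(2) + (-0.3)·(0) - 0.1 = -2.9
h = sigmoid(z1) = [0.69, 0.0522]
output = (-0.4)·(0.69) + (0.7)·(0.0522) + 0.4 = 0.1605

0.1605


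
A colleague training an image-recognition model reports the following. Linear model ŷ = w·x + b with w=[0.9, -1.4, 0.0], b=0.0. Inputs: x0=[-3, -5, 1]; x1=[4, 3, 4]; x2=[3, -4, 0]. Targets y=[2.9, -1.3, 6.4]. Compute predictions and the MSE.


ŷ0 = (0.9)·(-3) + (-1.4)·(-5) + (0.0)·(1) + 0.0 = 4.3
ŷ1 = (0.9)·(4) + (-1.4)·(3) + (0.0)·(4) + 0.0 = -0.6
ŷ2 = (0.9)·(3) + (-1.4)·(-4) + (0.0)·(0) + 0.0 = 8.3
errors² = [1.96, 0.49, 3.61]
MSE = 6.0600/3 = 2.02

2.02


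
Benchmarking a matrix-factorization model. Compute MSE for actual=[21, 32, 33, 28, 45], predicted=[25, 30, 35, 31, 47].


Squared errors: (21-25)²=16, (32-30)²=4, (33-35)²=4, (28-31)²=9, (45-47)²=4
Sum = 37
MSE = 37/5 = 37/5

37/5


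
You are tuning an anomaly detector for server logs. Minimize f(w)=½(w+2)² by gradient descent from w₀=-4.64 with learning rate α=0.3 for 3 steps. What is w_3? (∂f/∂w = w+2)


step 1: grad = -4.64+2 = -2.64; w = -4.64 - 0.3·(-2.64) = -3.848
step 2: grad = -3.848+2 = -1.848; w = -3.848 - 0.3·(-1.848) = -3.2936
step 3: grad = -3.2936+2 = -1.2936; w = -3.2936 - 0.3·(-1.2936) = -2.90552

-2.90552


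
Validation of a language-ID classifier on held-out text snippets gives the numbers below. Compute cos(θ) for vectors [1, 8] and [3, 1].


A·B = 1·3 + 8·1 = 11
‖A‖ = √65 = 8.0623, ‖B‖ = √10 = 3.1623
cos = 11/(√65·√10) = 11/√650 = 0.4315

0.4315


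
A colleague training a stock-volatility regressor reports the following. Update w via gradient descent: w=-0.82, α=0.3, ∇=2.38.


w_new = w - α·∇
= -0.82 - 0.3·2.38
= -0.82 - 0.714
= -1.534

-1.534


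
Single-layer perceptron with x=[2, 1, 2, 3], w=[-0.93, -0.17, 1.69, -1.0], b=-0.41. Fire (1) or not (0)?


z = (2)·(-0.93) + (1)·(-0.17) + (2)·(1.69) + (3)·(-1.0) - 0.41
  = -2.06
step(z) = 0 (z<0)

0


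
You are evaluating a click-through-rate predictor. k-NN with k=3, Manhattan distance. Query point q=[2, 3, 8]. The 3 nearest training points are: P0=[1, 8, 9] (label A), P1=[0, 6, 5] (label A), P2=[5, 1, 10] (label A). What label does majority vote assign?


d(q,P0) = 7  (label A)
d(q,P1) = 8  (label A)
d(q,P2) = 7  (label A)
Votes: A=3, B=0
Majority → A

A


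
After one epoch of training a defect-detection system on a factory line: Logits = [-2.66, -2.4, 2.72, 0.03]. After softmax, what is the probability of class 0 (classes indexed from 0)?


Exponentials: e^-2.66=0.0699, e^-2.4=0.0907, e^2.72=15.1803, e^0.03=1.0305
Sum = 16.3714
Softmax = [0.0043, 0.0055, 0.9272, 0.0629]
p[0] = 0.0699/16.3714 = 0.0043

0.0043


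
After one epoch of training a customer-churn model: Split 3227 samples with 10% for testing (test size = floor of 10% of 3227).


Test = ⌊3227·10/100⌋ = 322
Train = 3227 - 322 = 2905

Train: 2905, Test: 322


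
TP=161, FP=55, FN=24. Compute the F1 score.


Precision = 161/216 = 0.7454
Recall = 161/185 = 0.8703
F1 = 2·P·R/(P+R) = 2·TP/(2·TP+FP+FN) = 322/(322+55+24) = 322/401 = 0.803

0.803


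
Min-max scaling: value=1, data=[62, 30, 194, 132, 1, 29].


min=1, max=194
(1-1)/(194-1) = 0/193 = 0.0

0.0


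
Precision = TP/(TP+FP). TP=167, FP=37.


Precision = TP/(TP+FP)
= 167/(167+37)
= 167/204 = 81.86%

81.86%


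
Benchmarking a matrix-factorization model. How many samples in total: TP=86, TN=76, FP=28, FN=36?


Total = TP + TN + FP + FN
= 86 + 76 + 28 + 36
= 226
(Predicted positive: 114, predicted negative: 112)

226


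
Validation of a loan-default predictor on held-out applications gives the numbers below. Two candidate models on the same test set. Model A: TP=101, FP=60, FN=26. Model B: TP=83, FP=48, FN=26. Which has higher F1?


Model A: P=101/161=0.6273, R=101/127=0.7953, F1=2PR/(P+R)=2TP/(2TP+FP+FN)=202/288=0.7014
Model B: P=83/131=0.6336, R=83/109=0.7615, F1=2PR/(P+R)=2TP/(2TP+FP+FN)=166/240=0.6917
0.7014 > 0.6917 → Model A

Model A


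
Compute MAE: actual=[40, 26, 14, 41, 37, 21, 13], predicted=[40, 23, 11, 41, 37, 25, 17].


Absolute errors: |40-40|=0, |26-23|=3, |14-11|=3, |41-41|=0, |37-37|=0, |21-25|=4, |13-17|=4
Sum = 14
MAE = 14/7 = 2

2


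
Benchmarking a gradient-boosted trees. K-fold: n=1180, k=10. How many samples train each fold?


Fold size = 1180/10 = 118
Training per fold = 1180 - 118 = 1062

1062


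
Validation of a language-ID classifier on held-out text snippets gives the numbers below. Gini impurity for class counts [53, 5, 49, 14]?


Probabilities: [53/121, 5/121, 49/121, 14/121] ≈ [0.438, 0.0413, 0.405, 0.1157]
Σpᵢ² = (2809 + 25 + 2401 + 196)/121² = 5431/14641
Gini = 1 - Σpᵢ² = 1 - 5431/14641 = 0.6291

0.6291


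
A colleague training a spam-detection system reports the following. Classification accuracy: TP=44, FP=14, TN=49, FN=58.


Accuracy = (TP+TN)/(TP+TN+FP+FN)
= (44+49)/(165)
= 93/165 = 56.36%

56.36%


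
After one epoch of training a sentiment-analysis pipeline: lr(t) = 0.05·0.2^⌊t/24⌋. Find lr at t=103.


n_drops = ⌊103/24⌋ = 4
lr = 0.05·0.2^4 = 0.05·0.0016 = 0.00008

0.00008


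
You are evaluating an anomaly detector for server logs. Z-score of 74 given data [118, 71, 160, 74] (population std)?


μ = 105.75, σ = 36.4306
z = (74 - 105.75)/36.4306 = -0.8715

-0.8715


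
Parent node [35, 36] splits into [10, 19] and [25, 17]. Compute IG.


Parent = [35, 36], H_parent = 0.9999
H_left = 0.9294 (n=29), H_right = 0.9737 (n=42)
H_children = (29/71)·0.9294 + (42/71)·0.9737 = 0.9556
IG = 0.9999 - 0.9556 = 0.0443

0.0443


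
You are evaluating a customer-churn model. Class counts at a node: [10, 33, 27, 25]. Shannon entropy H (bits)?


Probabilities: [10/95, 33/95, 27/95, 25/95] ≈ [0.1053, 0.3474, 0.2842, 0.2632]
H = -((10/95)·log₂(10/95) + (33/95)·log₂(33/95) + (27/95)·log₂(27/95) + (25/95)·log₂(25/95))
  = 1.8945 bits

1.8945 bits


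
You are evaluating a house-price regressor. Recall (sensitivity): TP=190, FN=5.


Recall = TP/(TP+FN)
= 190/(190+5)
= 190/195 = 97.44%

97.44%


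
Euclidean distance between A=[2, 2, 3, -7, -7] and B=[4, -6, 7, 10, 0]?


d = √((2-4)² + (2+ 6)² + (3-7)² + (-7-10)² + (-7-0)²)
  = √(4 + 64 + 16 + 289 + 49)
  = √422 = 20.5426

20.5426


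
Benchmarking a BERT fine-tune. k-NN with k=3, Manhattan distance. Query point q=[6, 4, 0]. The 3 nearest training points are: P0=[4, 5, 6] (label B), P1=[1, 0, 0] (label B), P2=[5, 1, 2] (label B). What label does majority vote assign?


d(q,P0) = 9  (label B)
d(q,P1) = 9  (label B)
d(q,P2) = 6  (label B)
Votes: A=0, B=3
Majority → B

B


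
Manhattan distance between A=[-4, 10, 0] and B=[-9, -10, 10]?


d = |-4+ 9| + |10+ 10| + |0-10|
  = 5 + 20 + 10
  = 35

35


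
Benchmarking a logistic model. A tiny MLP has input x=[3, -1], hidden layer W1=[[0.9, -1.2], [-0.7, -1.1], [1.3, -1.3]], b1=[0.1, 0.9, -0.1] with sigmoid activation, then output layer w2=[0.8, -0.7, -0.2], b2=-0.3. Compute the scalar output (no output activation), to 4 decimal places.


z1[0] = (0.9)·(3) + (-1.2)·(-1) + 0.1 = 4.0
z1[1] = (-0.7)·(3) + (-1.1)·(-1) + 0.9 = -0.1
z1[2] = (1.3)·(3) + (-1.3)·(-1) - 0.1 = 5.1
h = sigmoid(z1) = [0.982, 0.475, 0.9939]
output = (0.8)·(0.982) + (-0.7)·(0.475) + (-0.2)·(0.9939) - 0.3 = -0.0457

-0.0457


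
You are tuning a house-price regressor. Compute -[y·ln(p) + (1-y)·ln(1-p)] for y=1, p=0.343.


BCE = -[y·ln(p) + (1-y)·ln(1-p)]
= -1·ln(0.343) - 0
= -ln(0.343) = 1.07

1.07


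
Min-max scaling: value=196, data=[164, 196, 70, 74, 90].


min=70, max=196
(196-70)/(196-70) = 126/126 = 1.0

1.0


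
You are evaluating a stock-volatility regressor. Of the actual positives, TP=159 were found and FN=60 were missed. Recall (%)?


Recall = TP/(TP+FN)
= 159/(159+60)
= 159/219 = 72.6%

72.6%


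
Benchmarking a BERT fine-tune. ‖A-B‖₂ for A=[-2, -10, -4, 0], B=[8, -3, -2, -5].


d = √((-2-8)² + (-10+ 3)² + (-4+ 2)² + (0+ 5)²)
  = √(100 + 49 + 4 + 25)
  = √178 = 13.3417

13.3417


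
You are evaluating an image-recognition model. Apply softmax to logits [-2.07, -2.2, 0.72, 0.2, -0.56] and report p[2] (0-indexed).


Exponentials: e^-2.07=0.1262, e^-2.2=0.1108, e^0.72=2.0544, e^0.2=1.2214, e^-0.56=0.5712
Sum = 4.084
Softmax = [0.0309, 0.0271, 0.503, 0.2991, 0.1399]
p[2] = 2.0544/4.084 = 0.503

0.503


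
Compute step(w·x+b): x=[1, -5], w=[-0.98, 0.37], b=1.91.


z = (1)·(-0.98) + (-5)·(0.37) + 1.91
  = -0.92
step(z) = 0 (z<0)

0


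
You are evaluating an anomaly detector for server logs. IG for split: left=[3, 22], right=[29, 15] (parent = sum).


Parent = [32, 37], H_parent = 0.9962
H_left = 0.5294 (n=25), H_right = 0.9257 (n=44)
H_children = (25/69)·0.5294 + (44/69)·0.9257 = 0.7821
IG = 0.9962 - 0.7821 = 0.2141

0.2141


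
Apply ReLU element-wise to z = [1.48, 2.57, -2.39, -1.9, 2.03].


ReLU(1.48) = max(0, 1.48) = 1.48
ReLU(2.57) = max(0, 2.57) = 2.57
ReLU(-2.39) = max(0, -2.39) = 0.0
ReLU(-1.9) = max(0, -1.9) = 0.0
ReLU(2.03) = max(0, 2.03) = 2.03
result = [1.48, 2.57, 0.0, 0.0, 2.03]

[1.48, 2.57, 0.0, 0.0, 2.03]
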